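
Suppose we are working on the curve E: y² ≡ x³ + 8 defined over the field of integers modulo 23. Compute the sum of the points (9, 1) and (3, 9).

(9, 1) + (3, 9). λ = (9 - 1)/(3 - 9) ≡ 8/17 mod 23. 17⁻¹ ≡ 19 (mod 23) since 17·19 = 323 ≡ 1, so λ ≡ 14.
  x = λ² - 9 - 3 = 196 - 12 ≡ 0; y = λ·(9 - 0) - 1 ≡ 10. → (0, 10)

(0, 10)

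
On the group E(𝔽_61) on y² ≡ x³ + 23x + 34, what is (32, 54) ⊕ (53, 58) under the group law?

(32, 54) + (53, 58). λ = (58 - 54)/(53 - 32) ≡ 4/21 mod 61. 21⁻¹ ≡ 32 (mod 61) since 21·32 = 672 ≡ 1, so λ ≡ 6.
  x = λ² - 32 - 53 = 36 - 85 ≡ 12; y = λ·(32 - 12) - 54 ≡ 5. → (12, 5)

(12, 5)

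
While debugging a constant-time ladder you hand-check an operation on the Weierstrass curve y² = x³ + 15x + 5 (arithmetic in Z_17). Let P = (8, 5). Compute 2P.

tangent at (8, 5): λ = (3·8² + 15)/(2·5) ≡ 3/10. 10⁻¹ ≡ 12 (mod 17), so λ ≡ 3·12 ≡ 2.
  x = λ² - 8 - 8 = 4 - 16 ≡ 5; y = λ·(8 - 5) - 5 ≡ 1. → (5, 1)

(5, 1)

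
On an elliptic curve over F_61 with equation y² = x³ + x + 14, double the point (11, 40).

tangent at (11, 40): λ = (3·11² + 1)/(2·40) ≡ 59/19. 19⁻¹ ≡ 45 (mod 61), so λ ≡ 59·45 ≡ 32.
  x = λ² - 11 - 11 = 1024 - 22 ≡ 26; y = λ·(11 - 26) - 40 ≡ 29. → (26, 29)

(26, 29)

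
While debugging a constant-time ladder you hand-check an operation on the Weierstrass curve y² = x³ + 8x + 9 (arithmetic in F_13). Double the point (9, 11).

tangent at (9, 11): λ = (3·9² + 8)/(2·11) ≡ 4/9. 9⁻¹ ≡ 3 (mod 13) since 9·3 = 27 ≡ 1, so λ ≡ 4·3 ≡ 12.
  x = λ² - 9 - 9 = 144 - 18 ≡ 9; y = λ·(9 - 9) - 11 ≡ 2. → (9, 2)

(9, 2)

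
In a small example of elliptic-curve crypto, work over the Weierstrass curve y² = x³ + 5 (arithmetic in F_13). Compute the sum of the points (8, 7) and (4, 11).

(8, 7) + (4, 11). λ = (11 - 7)/(4 - 8) ≡ 4/9 mod 13. 9⁻¹ ≡ 3 (mod 13), so λ ≡ 12.
  x = λ² - 8 - 4 = 144 - 12 ≡ 2; y = λ·(8 - 2) - 7 ≡ 0. → (2, 0)

(2, 0)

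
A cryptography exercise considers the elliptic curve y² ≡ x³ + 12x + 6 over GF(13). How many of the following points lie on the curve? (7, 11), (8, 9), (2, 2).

(7, 11): 11² ≡ 4, rhs ≡ 4 → on.
(8, 9): 9² ≡ 3, rhs ≡ 3 → on.
(2, 2): 2² ≡ 4, rhs ≡ 12 → off.

2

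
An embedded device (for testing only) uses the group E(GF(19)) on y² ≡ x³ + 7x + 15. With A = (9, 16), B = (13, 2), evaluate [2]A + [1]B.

First 2A:
Repeated addition: build up to 2A.
2A: tangent at (9, 16): λ = (3·9² + 7)/(2·16) ≡ 3/13. 13⁻¹ ≡ 3 (mod 19), so λ ≡ 3·3 ≡ 9.
  x = λ² - 9 - 9 = 81 - 18 ≡ 6; y = λ·(9 - 6) - 16 ≡ 11. → (6, 11)
2A = (6, 11).
Finally 2A + B:
(6, 11) + (13, 2). λ = (2 - 11)/(13 - 6) ≡ 10/7 mod 19. 7⁻¹ ≡ 11 (mod 19) since 7·11 = 77 ≡ 1, so λ ≡ 15.
  x = λ² - 6 - 13 = 225 - 19 ≡ 16; y = λ·(6 - 16) - 11 ≡ 10. → (16, 10)

(16, 10)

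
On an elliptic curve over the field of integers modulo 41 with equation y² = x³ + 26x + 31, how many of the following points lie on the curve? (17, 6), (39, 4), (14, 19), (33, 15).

(17, 6): 6² ≡ 36, rhs ≡ 15 → off.
(39, 4): 4² ≡ 16, rhs ≡ 12 → off.
(14, 19): 19² ≡ 33, rhs ≡ 23 → off.
(33, 15): 15² ≡ 20, rhs ≡ 8 → off.

0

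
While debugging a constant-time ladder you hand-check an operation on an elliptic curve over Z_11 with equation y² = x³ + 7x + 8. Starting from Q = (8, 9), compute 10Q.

Double-and-add on 10 = (1010)₂. Start with Q = (8, 9) for the leading 1-bit.
double: tangent at (8, 9): λ = (3·8² + 7)/(2·9) ≡ 1/7. 7⁻¹ ≡ 8 (mod 11), so λ ≡ 1·8 ≡ 8.
  x = λ² - 8 - 8 = 64 - 16 ≡ 4; y = λ·(8 - 4) - 9 ≡ 1. → (4, 1)
double: tangent at (4, 1): λ = (3·4² + 7)/(2·1) ≡ 0/2. 2⁻¹ ≡ 6 (mod 11), so λ ≡ 0·6 ≡ 0.
  x = λ² - 4 - 4 = 0 - 8 ≡ 3; y = λ·(4 - 3) - 1 ≡ 10. → (3, 10)
add Q: (3, 10) + (8, 9). λ = (9 - 10)/(8 - 3) ≡ 10/5 mod 11. 5⁻¹ ≡ 9 (mod 11), so λ ≡ 2.
  x = λ² - 3 - 8 = 4 - 11 ≡ 4; y = λ·(3 - 4) - 10 ≡ 10. → (4, 10)
double: tangent at (4, 10): λ = (3·4² + 7)/(2·10) ≡ 0/9. 9⁻¹ ≡ 5 (mod 11), so λ ≡ 0·5 ≡ 0.
  x = λ² - 4 - 4 = 0 - 8 ≡ 3; y = λ·(4 - 3) - 10 ≡ 1. → (3, 1)

(3, 1)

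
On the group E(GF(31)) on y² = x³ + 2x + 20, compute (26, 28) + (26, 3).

The two points share x = 26 and their y-coordinates satisfy 28 + 3 ≡ 0 (mod 31), so they are inverses. Their sum is O.

O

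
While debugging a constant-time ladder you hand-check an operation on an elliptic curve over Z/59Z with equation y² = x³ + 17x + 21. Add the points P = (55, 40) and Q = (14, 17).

(55, 40) + (14, 17). λ = (17 - 40)/(14 - 55) ≡ 36/18 mod 59. 18⁻¹ ≡ 23 (mod 59), so λ ≡ 2.
  x = λ² - 55 - 14 = 4 - 69 ≡ 53; y = λ·(55 - 53) - 40 ≡ 23. → (53, 23)

(53, 23)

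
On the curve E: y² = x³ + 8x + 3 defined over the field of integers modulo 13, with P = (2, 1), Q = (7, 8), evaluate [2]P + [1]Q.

First 2P:
Repeated addition: build up to 2P.
2P: tangent at (2, 1): λ = (3·2² + 8)/(2·1) ≡ 7/2. 2⁻¹ ≡ 7 (mod 13), so λ ≡ 7·7 ≡ 10.
  x = λ² - 2 - 2 = 100 - 4 ≡ 5; y = λ·(2 - 5) - 1 ≡ 8. → (5, 8)
2P = (5, 8).
Finally 2P + Q:
(5, 8) + (7, 8). λ = (8 - 8)/(7 - 5) ≡ 0/2 mod 13. 2⁻¹ ≡ 7 (mod 13) since 2·7 = 14 ≡ 1, so λ ≡ 0.
  x = λ² - 5 - 7 = 0 - 12 ≡ 1; y = λ·(5 - 1) - 8 ≡ 5. → (1, 5)

(1, 5)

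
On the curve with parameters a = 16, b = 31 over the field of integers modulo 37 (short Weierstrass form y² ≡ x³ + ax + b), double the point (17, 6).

(6, 11)

tangent at (17, 6): λ = (3·17² + 16)/(2·6) ≡ 32/12. 12⁻¹ ≡ 34 (mod 37), so λ ≡ 32·34 ≡ 15.
  x = λ² - 17 - 17 = 225 - 34 ≡ 6; y = λ·(17 - 6) - 6 ≡ 11. → (6, 11)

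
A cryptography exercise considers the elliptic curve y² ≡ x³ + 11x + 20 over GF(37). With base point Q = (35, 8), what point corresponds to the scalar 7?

Double-and-add on 7 = (111)₂. Start with Q = (35, 8) for the leading 1-bit.
double: tangent at (35, 8): λ = (3·35² + 11)/(2·8) ≡ 23/16. 16⁻¹ ≡ 7 (mod 37), so λ ≡ 23·7 ≡ 13.
  x = λ² - 35 - 35 = 169 - 70 ≡ 25; y = λ·(35 - 25) - 8 ≡ 11. → (25, 11)
add Q: (25, 11) + (35, 8). λ = (8 - 11)/(35 - 25) ≡ 34/10 mod 37. 10⁻¹ ≡ 26 (mod 37) since 10·26 = 260 ≡ 1, so λ ≡ 33.
  x = λ² - 25 - 35 = 1089 - 60 ≡ 30; y = λ·(25 - 30) - 11 ≡ 9. → (30, 9)
double: tangent at (30, 9): λ = (3·30² + 11)/(2·9) ≡ 10/18. 18⁻¹ ≡ 35 (mod 37) since 18·35 = 630 ≡ 1, so λ ≡ 10·35 ≡ 17.
  x = λ² - 30 - 30 = 289 - 60 ≡ 7; y = λ·(30 - 7) - 9 ≡ 12. → (7, 12)
add Q: (7, 12) + (35, 8). λ = (8 - 12)/(35 - 7) ≡ 33/28 mod 37. 28⁻¹ ≡ 4 (mod 37) since 28·4 = 112 ≡ 1, so λ ≡ 21.
  x = λ² - 7 - 35 = 441 - 42 ≡ 29; y = λ·(7 - 29) - 12 ≡ 7. → (29, 7)

(29, 7)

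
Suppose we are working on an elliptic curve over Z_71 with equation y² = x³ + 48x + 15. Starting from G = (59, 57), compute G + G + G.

(20, 10)

Repeated addition: build up to 3G.
2G: tangent at (59, 57): λ = (3·59² + 48)/(2·57) ≡ 54/43. 43⁻¹ ≡ 38 (mod 71) since 43·38 = 1634 ≡ 1, so λ ≡ 54·38 ≡ 64.
  x = λ² - 59 - 59 = 4096 - 118 ≡ 2; y = λ·(59 - 2) - 57 ≡ 41. → (2, 41)
3G: (2, 41) + (59, 57). λ = (57 - 41)/(59 - 2) ≡ 16/57 mod 71. 57⁻¹ ≡ 5 (mod 71) since 57·5 = 285 ≡ 1, so λ ≡ 9.
  x = λ² - 2 - 59 = 81 - 61 ≡ 20; y = λ·(2 - 20) - 41 ≡ 10. → (20, 10)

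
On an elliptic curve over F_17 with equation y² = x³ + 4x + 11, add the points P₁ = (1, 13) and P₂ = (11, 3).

(1, 13) + (11, 3). λ = (3 - 13)/(11 - 1) ≡ 7/10 mod 17. 10⁻¹ ≡ 12 (mod 17) since 10·12 = 120 ≡ 1, so λ ≡ 16.
  x = λ² - 1 - 11 = 256 - 12 ≡ 6; y = λ·(1 - 6) - 13 ≡ 9. → (6, 9)

(6, 9)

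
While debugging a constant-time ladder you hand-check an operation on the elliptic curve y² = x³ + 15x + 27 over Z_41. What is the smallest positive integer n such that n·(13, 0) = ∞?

2P: (13, 0) + (13, 0): same x and y₁ ≡ -y₂, so the sum is ∞.
2P = ∞, so the order is 2.

2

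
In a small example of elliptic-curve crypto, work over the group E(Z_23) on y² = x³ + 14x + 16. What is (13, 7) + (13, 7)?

tangent at (13, 7): λ = (3·13² + 14)/(2·7) ≡ 15/14. 14⁻¹ ≡ 5 (mod 23), so λ ≡ 15·5 ≡ 6.
  x = λ² - 13 - 13 = 36 - 26 ≡ 10; y = λ·(13 - 10) - 7 ≡ 11. → (10, 11)

(10, 11)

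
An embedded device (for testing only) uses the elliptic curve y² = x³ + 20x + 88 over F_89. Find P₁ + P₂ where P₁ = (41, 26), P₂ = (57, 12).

(46, 34)

(41, 26) + (57, 12). λ = (12 - 26)/(57 - 41) ≡ 75/16 mod 89. 16⁻¹ ≡ 39 (mod 89), so λ ≡ 77.
  x = λ² - 41 - 57 = 5929 - 98 ≡ 46; y = λ·(41 - 46) - 26 ≡ 34. → (46, 34)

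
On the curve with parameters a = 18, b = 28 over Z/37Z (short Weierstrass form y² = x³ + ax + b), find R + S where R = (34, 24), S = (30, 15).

(34, 24) + (30, 15). λ = (15 - 24)/(30 - 34) ≡ 28/33 mod 37. 33⁻¹ ≡ 9 (mod 37), so λ ≡ 30.
  x = λ² - 34 - 30 = 900 - 64 ≡ 22; y = λ·(34 - 22) - 24 ≡ 3. → (22, 3)

(22, 3)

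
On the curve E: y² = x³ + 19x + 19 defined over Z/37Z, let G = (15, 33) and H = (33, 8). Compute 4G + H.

First 4G:
Double-and-add on 4 = (100)₂. Start with G = (15, 33) for the leading 1-bit.
double: tangent at (15, 33): λ = (3·15² + 19)/(2·33) ≡ 28/29. 29⁻¹ ≡ 23 (mod 37), so λ ≡ 28·23 ≡ 15.
  x = λ² - 15 - 15 = 225 - 30 ≡ 10; y = λ·(15 - 10) - 33 ≡ 5. → (10, 5)
double: tangent at (10, 5): λ = (3·10² + 19)/(2·5) ≡ 23/10. 10⁻¹ ≡ 26 (mod 37) since 10·26 = 260 ≡ 1, so λ ≡ 23·26 ≡ 6.
  x = λ² - 10 - 10 = 36 - 20 ≡ 16; y = λ·(10 - 16) - 5 ≡ 33. → (16, 33)
4G = (16, 33).
Finally 4G + H:
(16, 33) + (33, 8). λ = (8 - 33)/(33 - 16) ≡ 12/17 mod 37. 17⁻¹ ≡ 24 (mod 37), so λ ≡ 29.
  x = λ² - 16 - 33 = 841 - 49 ≡ 15; y = λ·(16 - 15) - 33 ≡ 33. → (15, 33)

(15, 33)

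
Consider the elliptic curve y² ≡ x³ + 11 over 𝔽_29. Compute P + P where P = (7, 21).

(20, 6)

tangent at (7, 21): λ = (3·7² + 0)/(2·21) ≡ 2/13. 13⁻¹ ≡ 9 (mod 29), so λ ≡ 2·9 ≡ 18.
  x = λ² - 7 - 7 = 324 - 14 ≡ 20; y = λ·(7 - 20) - 21 ≡ 6. → (20, 6)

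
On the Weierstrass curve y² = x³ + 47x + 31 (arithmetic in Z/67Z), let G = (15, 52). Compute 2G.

(54, 29)

tangent at (15, 52): λ = (3·15² + 47)/(2·52) ≡ 52/37. 37⁻¹ ≡ 29 (mod 67), so λ ≡ 52·29 ≡ 34.
  x = λ² - 15 - 15 = 1156 - 30 ≡ 54; y = λ·(15 - 54) - 52 ≡ 29. → (54, 29)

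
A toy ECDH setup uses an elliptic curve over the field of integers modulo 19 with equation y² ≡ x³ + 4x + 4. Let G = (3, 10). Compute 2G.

(5, 4)

tangent at (3, 10): λ = (3·3² + 4)/(2·10) ≡ 12/1. 1⁻¹ ≡ 1 (mod 19), so λ ≡ 12·1 ≡ 12.
  x = λ² - 3 - 3 = 144 - 6 ≡ 5; y = λ·(3 - 5) - 10 ≡ 4. → (5, 4)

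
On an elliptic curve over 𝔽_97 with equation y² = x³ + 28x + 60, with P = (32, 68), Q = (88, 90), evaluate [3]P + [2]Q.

(80, 43)

First 3P:
Repeated addition: build up to 3P.
2P: tangent at (32, 68): λ = (3·32² + 28)/(2·68) ≡ 93/39. 39⁻¹ ≡ 5 (mod 97), so λ ≡ 93·5 ≡ 77.
  x = λ² - 32 - 32 = 5929 - 64 ≡ 45; y = λ·(32 - 45) - 68 ≡ 95. → (45, 95)
3P: (45, 95) + (32, 68). λ = (68 - 95)/(32 - 45) ≡ 70/84 mod 97. 84⁻¹ ≡ 82 (mod 97) since 84·82 = 6888 ≡ 1, so λ ≡ 17.
  x = λ² - 45 - 32 = 289 - 77 ≡ 18; y = λ·(45 - 18) - 95 ≡ 73. → (18, 73)
3P = (18, 73).
Next 2Q:
Repeated addition: build up to 2Q.
2Q: tangent at (88, 90): λ = (3·88² + 28)/(2·90) ≡ 77/83. 83⁻¹ ≡ 90 (mod 97), so λ ≡ 77·90 ≡ 43.
  x = λ² - 88 - 88 = 1849 - 176 ≡ 24; y = λ·(88 - 24) - 90 ≡ 43. → (24, 43)
2Q = (24, 43).
Finally 3P + 2Q:
(18, 73) + (24, 43). λ = (43 - 73)/(24 - 18) ≡ 67/6 mod 97. 6⁻¹ ≡ 81 (mod 97) since 6·81 = 486 ≡ 1, so λ ≡ 92.
  x = λ² - 18 - 24 = 8464 - 42 ≡ 80; y = λ·(18 - 80) - 73 ≡ 43. → (80, 43)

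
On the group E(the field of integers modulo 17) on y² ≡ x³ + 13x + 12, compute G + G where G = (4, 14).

tangent at (4, 14): λ = (3·4² + 13)/(2·14) ≡ 10/11. 11⁻¹ ≡ 14 (mod 17), so λ ≡ 10·14 ≡ 4.
  x = λ² - 4 - 4 = 16 - 8 ≡ 8; y = λ·(4 - 8) - 14 ≡ 4. → (8, 4)

(8, 4)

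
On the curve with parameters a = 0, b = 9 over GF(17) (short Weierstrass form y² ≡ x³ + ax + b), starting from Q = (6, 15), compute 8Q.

Repeated addition: build up to 8Q.
2Q: tangent at (6, 15): λ = (3·6² + 0)/(2·15) ≡ 6/13. 13⁻¹ ≡ 4 (mod 17), so λ ≡ 6·4 ≡ 7.
  x = λ² - 6 - 6 = 49 - 12 ≡ 3; y = λ·(6 - 3) - 15 ≡ 6. → (3, 6)
3Q: (3, 6) + (6, 15). λ = (15 - 6)/(6 - 3) ≡ 9/3 mod 17. 3⁻¹ ≡ 6 (mod 17), so λ ≡ 3.
  x = λ² - 3 - 6 = 9 - 9 ≡ 0; y = λ·(3 - 0) - 6 ≡ 3. → (0, 3)
4Q: (0, 3) + (6, 15). λ = (15 - 3)/(6 - 0) ≡ 12/6 mod 17. 6⁻¹ ≡ 3 (mod 17), so λ ≡ 2.
  x = λ² - 0 - 6 = 4 - 6 ≡ 15; y = λ·(0 - 15) - 3 ≡ 1. → (15, 1)
5Q: (15, 1) + (6, 15). λ = (15 - 1)/(6 - 15) ≡ 14/8 mod 17. 8⁻¹ ≡ 15 (mod 17) since 8·15 = 120 ≡ 1, so λ ≡ 6.
  x = λ² - 15 - 6 = 36 - 21 ≡ 15; y = λ·(15 - 15) - 1 ≡ 16. → (15, 16)
6Q: (15, 16) + (6, 15). λ = (15 - 16)/(6 - 15) ≡ 16/8 mod 17. 8⁻¹ ≡ 15 (mod 17), so λ ≡ 2.
  x = λ² - 15 - 6 = 4 - 21 ≡ 0; y = λ·(15 - 0) - 16 ≡ 14. → (0, 14)
7Q: (0, 14) + (6, 15). λ = (15 - 14)/(6 - 0) ≡ 1/6 mod 17. 6⁻¹ ≡ 3 (mod 17), so λ ≡ 3.
  x = λ² - 0 - 6 = 9 - 6 ≡ 3; y = λ·(0 - 3) - 14 ≡ 11. → (3, 11)
8Q: (3, 11) + (6, 15). λ = (15 - 11)/(6 - 3) ≡ 4/3 mod 17. 3⁻¹ ≡ 6 (mod 17), so λ ≡ 7.
  x = λ² - 3 - 6 = 49 - 9 ≡ 6; y = λ·(3 - 6) - 11 ≡ 2. → (6, 2)

(6, 2)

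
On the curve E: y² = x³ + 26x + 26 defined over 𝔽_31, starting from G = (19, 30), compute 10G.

(29, 20)

Double-and-add on 10 = (1010)₂. Start with G = (19, 30) for the leading 1-bit.
double: tangent at (19, 30): λ = (3·19² + 26)/(2·30) ≡ 24/29. 29⁻¹ ≡ 15 (mod 31) since 29·15 = 435 ≡ 1, so λ ≡ 24·15 ≡ 19.
  x = λ² - 19 - 19 = 361 - 38 ≡ 13; y = λ·(19 - 13) - 30 ≡ 22. → (13, 22)
double: tangent at (13, 22): λ = (3·13² + 26)/(2·22) ≡ 6/13. 13⁻¹ ≡ 12 (mod 31) since 13·12 = 156 ≡ 1, so λ ≡ 6·12 ≡ 10.
  x = λ² - 13 - 13 = 100 - 26 ≡ 12; y = λ·(13 - 12) - 22 ≡ 19. → (12, 19)
add G: (12, 19) + (19, 30). λ = (30 - 19)/(19 - 12) ≡ 11/7 mod 31. 7⁻¹ ≡ 9 (mod 31) since 7·9 = 63 ≡ 1, so λ ≡ 6.
  x = λ² - 12 - 19 = 36 - 31 ≡ 5; y = λ·(12 - 5) - 19 ≡ 23. → (5, 23)
double: tangent at (5, 23): λ = (3·5² + 26)/(2·23) ≡ 8/15. 15⁻¹ ≡ 29 (mod 31), so λ ≡ 8·29 ≡ 15.
  x = λ² - 5 - 5 = 225 - 10 ≡ 29; y = λ·(5 - 29) - 23 ≡ 20. → (29, 20)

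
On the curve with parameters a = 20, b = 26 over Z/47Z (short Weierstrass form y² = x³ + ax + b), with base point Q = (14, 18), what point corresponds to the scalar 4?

Repeated addition: build up to 4Q.
2Q: tangent at (14, 18): λ = (3·14² + 20)/(2·18) ≡ 44/36. 36⁻¹ ≡ 17 (mod 47) since 36·17 = 612 ≡ 1, so λ ≡ 44·17 ≡ 43.
  x = λ² - 14 - 14 = 1849 - 28 ≡ 35; y = λ·(14 - 35) - 18 ≡ 19. → (35, 19)
3Q: (35, 19) + (14, 18). λ = (18 - 19)/(14 - 35) ≡ 46/26 mod 47. 26⁻¹ ≡ 38 (mod 47), so λ ≡ 9.
  x = λ² - 35 - 14 = 81 - 49 ≡ 32; y = λ·(35 - 32) - 19 ≡ 8. → (32, 8)
4Q: (32, 8) + (14, 18). λ = (18 - 8)/(14 - 32) ≡ 10/29 mod 47. 29⁻¹ ≡ 13 (mod 47) since 29·13 = 377 ≡ 1, so λ ≡ 36.
  x = λ² - 32 - 14 = 1296 - 46 ≡ 28; y = λ·(32 - 28) - 8 ≡ 42. → (28, 42)

(28, 42)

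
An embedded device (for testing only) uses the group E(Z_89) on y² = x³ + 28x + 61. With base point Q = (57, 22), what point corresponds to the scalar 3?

Repeated addition: build up to 3Q.
2Q: tangent at (57, 22): λ = (3·57² + 28)/(2·22) ≡ 74/44. 44⁻¹ ≡ 87 (mod 89) since 44·87 = 3828 ≡ 1, so λ ≡ 74·87 ≡ 30.
  x = λ² - 57 - 57 = 900 - 114 ≡ 74; y = λ·(57 - 74) - 22 ≡ 2. → (74, 2)
3Q: (74, 2) + (57, 22). λ = (22 - 2)/(57 - 74) ≡ 20/72 mod 89. 72⁻¹ ≡ 68 (mod 89) since 72·68 = 4896 ≡ 1, so λ ≡ 25.
  x = λ² - 74 - 57 = 625 - 131 ≡ 49; y = λ·(74 - 49) - 2 ≡ 0. → (49, 0)

(49, 0)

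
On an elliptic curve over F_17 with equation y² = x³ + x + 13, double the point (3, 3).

(12, 6)

tangent at (3, 3): λ = (3·3² + 1)/(2·3) ≡ 11/6. 6⁻¹ ≡ 3 (mod 17), so λ ≡ 11·3 ≡ 16.
  x = λ² - 3 - 3 = 256 - 6 ≡ 12; y = λ·(3 - 12) - 3 ≡ 6. → (12, 6)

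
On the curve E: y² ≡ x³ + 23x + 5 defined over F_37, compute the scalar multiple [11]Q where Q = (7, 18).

Double-and-add on 11 = (1011)₂. Start with Q = (7, 18) for the leading 1-bit.
double: tangent at (7, 18): λ = (3·7² + 23)/(2·18) ≡ 22/36. 36⁻¹ ≡ 36 (mod 37), so λ ≡ 22·36 ≡ 15.
  x = λ² - 7 - 7 = 225 - 14 ≡ 26; y = λ·(7 - 26) - 18 ≡ 30. → (26, 30)
double: tangent at (26, 30): λ = (3·26² + 23)/(2·30) ≡ 16/23. 23⁻¹ ≡ 29 (mod 37), so λ ≡ 16·29 ≡ 20.
  x = λ² - 26 - 26 = 400 - 52 ≡ 15; y = λ·(26 - 15) - 30 ≡ 5. → (15, 5)
add Q: (15, 5) + (7, 18). λ = (18 - 5)/(7 - 15) ≡ 13/29 mod 37. 29⁻¹ ≡ 23 (mod 37) since 29·23 = 667 ≡ 1, so λ ≡ 3.
  x = λ² - 15 - 7 = 9 - 22 ≡ 24; y = λ·(15 - 24) - 5 ≡ 5. → (24, 5)
double: tangent at (24, 5): λ = (3·24² + 23)/(2·5) ≡ 12/10. 10⁻¹ ≡ 26 (mod 37), so λ ≡ 12·26 ≡ 16.
  x = λ² - 24 - 24 = 256 - 48 ≡ 23; y = λ·(24 - 23) - 5 ≡ 11. → (23, 11)
add Q: (23, 11) + (7, 18). λ = (18 - 11)/(7 - 23) ≡ 7/21 mod 37. 21⁻¹ ≡ 30 (mod 37), so λ ≡ 25.
  x = λ² - 23 - 7 = 625 - 30 ≡ 3; y = λ·(23 - 3) - 11 ≡ 8. → (3, 8)

(3, 8)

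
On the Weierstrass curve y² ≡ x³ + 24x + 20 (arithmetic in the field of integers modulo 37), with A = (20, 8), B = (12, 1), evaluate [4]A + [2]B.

First 4A:
Double-and-add on 4 = (100)₂. Start with A = (20, 8) for the leading 1-bit.
double: tangent at (20, 8): λ = (3·20² + 24)/(2·8) ≡ 3/16. 16⁻¹ ≡ 7 (mod 37), so λ ≡ 3·7 ≡ 21.
  x = λ² - 20 - 20 = 441 - 40 ≡ 31; y = λ·(20 - 31) - 8 ≡ 20. → (31, 20)
double: tangent at (31, 20): λ = (3·31² + 24)/(2·20) ≡ 21/3. 3⁻¹ ≡ 25 (mod 37), so λ ≡ 21·25 ≡ 7.
  x = λ² - 31 - 31 = 49 - 62 ≡ 24; y = λ·(31 - 24) - 20 ≡ 29. → (24, 29)
4A = (24, 29).
Next 2B:
Repeated addition: build up to 2B.
2B: tangent at (12, 1): λ = (3·12² + 24)/(2·1) ≡ 12/2. 2⁻¹ ≡ 19 (mod 37), so λ ≡ 12·19 ≡ 6.
  x = λ² - 12 - 12 = 36 - 24 ≡ 12; y = λ·(12 - 12) - 1 ≡ 36. → (12, 36)
2B = (12, 36).
Finally 4A + 2B:
(24, 29) + (12, 36). λ = (36 - 29)/(12 - 24) ≡ 7/25 mod 37. 25⁻¹ ≡ 3 (mod 37), so λ ≡ 21.
  x = λ² - 24 - 12 = 441 - 36 ≡ 35; y = λ·(24 - 35) - 29 ≡ 36. → (35, 36)

(35, 36)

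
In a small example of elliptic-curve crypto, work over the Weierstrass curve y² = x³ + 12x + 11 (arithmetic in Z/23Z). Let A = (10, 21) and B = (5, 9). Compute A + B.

(11, 18)

(10, 21) + (5, 9). λ = (9 - 21)/(5 - 10) ≡ 11/18 mod 23. 18⁻¹ ≡ 9 (mod 23) since 18·9 = 162 ≡ 1, so λ ≡ 7.
  x = λ² - 10 - 5 = 49 - 15 ≡ 11; y = λ·(10 - 11) - 21 ≡ 18. → (11, 18)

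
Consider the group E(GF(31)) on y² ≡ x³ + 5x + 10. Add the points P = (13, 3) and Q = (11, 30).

(13, 3) + (11, 30). λ = (30 - 3)/(11 - 13) ≡ 27/29 mod 31. 29⁻¹ ≡ 15 (mod 31), so λ ≡ 2.
  x = λ² - 13 - 11 = 4 - 24 ≡ 11; y = λ·(13 - 11) - 3 ≡ 1. → (11, 1)

(11, 1)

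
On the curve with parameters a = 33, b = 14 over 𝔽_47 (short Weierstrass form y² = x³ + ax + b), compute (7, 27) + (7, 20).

The two points share x = 7 and their y-coordinates satisfy 27 + 20 ≡ 0 (mod 47), so they are inverses. Their sum is ∞.

O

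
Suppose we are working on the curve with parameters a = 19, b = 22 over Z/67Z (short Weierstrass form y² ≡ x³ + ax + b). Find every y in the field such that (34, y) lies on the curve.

x³ + 19x + 22 = 39972 ≡ 40 (mod 67).
Square roots of 40 mod 67: 24 and 43 (since 24² = 576 ≡ 40).

24, 43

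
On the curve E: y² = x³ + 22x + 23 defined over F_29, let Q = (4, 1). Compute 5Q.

Repeated addition: build up to 5Q.
2Q: tangent at (4, 1): λ = (3·4² + 22)/(2·1) ≡ 12/2. 2⁻¹ ≡ 15 (mod 29), so λ ≡ 12·15 ≡ 6.
  x = λ² - 4 - 4 = 36 - 8 ≡ 28; y = λ·(4 - 28) - 1 ≡ 0. → (28, 0)
3Q: (28, 0) + (4, 1). λ = (1 - 0)/(4 - 28) ≡ 1/5 mod 29. 5⁻¹ ≡ 6 (mod 29) since 5·6 = 30 ≡ 1, so λ ≡ 6.
  x = λ² - 28 - 4 = 36 - 32 ≡ 4; y = λ·(28 - 4) - 0 ≡ 28. → (4, 28)
4Q: (4, 28) + (4, 1): same x and y₁ ≡ -y₂, so the sum is O.
5Q: O + (4, 1) = (4, 1) (identity).

(4, 1)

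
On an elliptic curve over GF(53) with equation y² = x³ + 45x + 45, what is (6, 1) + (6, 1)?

tangent at (6, 1): λ = (3·6² + 45)/(2·1) ≡ 47/2. 2⁻¹ ≡ 27 (mod 53), so λ ≡ 47·27 ≡ 50.
  x = λ² - 6 - 6 = 2500 - 12 ≡ 50; y = λ·(6 - 50) - 1 ≡ 25. → (50, 25)

(50, 25)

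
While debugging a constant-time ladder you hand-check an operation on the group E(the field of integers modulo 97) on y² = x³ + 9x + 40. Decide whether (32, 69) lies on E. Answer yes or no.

no

y² = 69² ≡ 8; x³ + 9x + 40 = 33096 ≡ 19 (mod 97). 8 ≠ 19.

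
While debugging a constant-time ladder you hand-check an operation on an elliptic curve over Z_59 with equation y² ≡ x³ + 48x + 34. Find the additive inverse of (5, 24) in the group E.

-(5, 24) = (5, -24 mod 59) = (5, 35).

(5, 35)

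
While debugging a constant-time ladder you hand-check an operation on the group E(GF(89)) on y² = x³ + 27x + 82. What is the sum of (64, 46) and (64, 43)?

O

The two points share x = 64 and their y-coordinates satisfy 46 + 43 ≡ 0 (mod 89), so they are inverses. Their sum is O.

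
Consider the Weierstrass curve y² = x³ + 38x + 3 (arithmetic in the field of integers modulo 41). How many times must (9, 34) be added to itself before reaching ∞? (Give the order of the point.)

7

2P: tangent at (9, 34): λ = (3·9² + 38)/(2·34) ≡ 35/27. 27⁻¹ ≡ 38 (mod 41) since 27·38 = 1026 ≡ 1, so λ ≡ 35·38 ≡ 18.
  x = λ² - 9 - 9 = 324 - 18 ≡ 19; y = λ·(9 - 19) - 34 ≡ 32. → (19, 32)
3P: (19, 32) + (9, 34). λ = (34 - 32)/(9 - 19) ≡ 2/31 mod 41. 31⁻¹ ≡ 4 (mod 41), so λ ≡ 8.
  x = λ² - 19 - 9 = 64 - 28 ≡ 36; y = λ·(19 - 36) - 32 ≡ 37. → (36, 37)
4P: (36, 37) + (9, 34). λ = (34 - 37)/(9 - 36) ≡ 38/14 mod 41. 14⁻¹ ≡ 3 (mod 41), so λ ≡ 32.
  x = λ² - 36 - 9 = 1024 - 45 ≡ 36; y = λ·(36 - 36) - 37 ≡ 4. → (36, 4)
5P: (36, 4) + (9, 34). λ = (34 - 4)/(9 - 36) ≡ 30/14 mod 41. 14⁻¹ ≡ 3 (mod 41) since 14·3 = 42 ≡ 1, so λ ≡ 8.
  x = λ² - 36 - 9 = 64 - 45 ≡ 19; y = λ·(36 - 19) - 4 ≡ 9. → (19, 9)
6P: (19, 9) + (9, 34). λ = (34 - 9)/(9 - 19) ≡ 25/31 mod 41. 31⁻¹ ≡ 4 (mod 41), so λ ≡ 18.
  x = λ² - 19 - 9 = 324 - 28 ≡ 9; y = λ·(19 - 9) - 9 ≡ 7. → (9, 7)
7P: (9, 7) + (9, 34): same x and y₁ ≡ -y₂, so the sum is ∞.
7P = ∞, so the order is 7.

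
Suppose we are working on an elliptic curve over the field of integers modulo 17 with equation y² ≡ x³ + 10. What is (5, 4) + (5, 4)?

tangent at (5, 4): λ = (3·5² + 0)/(2·4) ≡ 7/8. 8⁻¹ ≡ 15 (mod 17) since 8·15 = 120 ≡ 1, so λ ≡ 7·15 ≡ 3.
  x = λ² - 5 - 5 = 9 - 10 ≡ 16; y = λ·(5 - 16) - 4 ≡ 14. → (16, 14)

(16, 14)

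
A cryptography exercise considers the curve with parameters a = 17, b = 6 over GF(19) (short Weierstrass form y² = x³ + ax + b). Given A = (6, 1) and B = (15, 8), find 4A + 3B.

First 4A:
Double-and-add on 4 = (100)₂. Start with A = (6, 1) for the leading 1-bit.
double: tangent at (6, 1): λ = (3·6² + 17)/(2·1) ≡ 11/2. 2⁻¹ ≡ 10 (mod 19), so λ ≡ 11·10 ≡ 15.
  x = λ² - 6 - 6 = 225 - 12 ≡ 4; y = λ·(6 - 4) - 1 ≡ 10. → (4, 10)
double: tangent at (4, 10): λ = (3·4² + 17)/(2·10) ≡ 8/1. 1⁻¹ ≡ 1 (mod 19), so λ ≡ 8·1 ≡ 8.
  x = λ² - 4 - 4 = 64 - 8 ≡ 18; y = λ·(4 - 18) - 10 ≡ 11. → (18, 11)
4A = (18, 11).
Next 3B:
Repeated addition: build up to 3B.
2B: tangent at (15, 8): λ = (3·15² + 17)/(2·8) ≡ 8/16. 16⁻¹ ≡ 6 (mod 19) since 16·6 = 96 ≡ 1, so λ ≡ 8·6 ≡ 10.
  x = λ² - 15 - 15 = 100 - 30 ≡ 13; y = λ·(15 - 13) - 8 ≡ 12. → (13, 12)
3B: (13, 12) + (15, 8). λ = (8 - 12)/(15 - 13) ≡ 15/2 mod 19. 2⁻¹ ≡ 10 (mod 19) since 2·10 = 20 ≡ 1, so λ ≡ 17.
  x = λ² - 13 - 15 = 289 - 28 ≡ 14; y = λ·(13 - 14) - 12 ≡ 9. → (14, 9)
3B = (14, 9).
Finally 4A + 3B:
(18, 11) + (14, 9). λ = (9 - 11)/(14 - 18) ≡ 17/15 mod 19. 15⁻¹ ≡ 14 (mod 19), so λ ≡ 10.
  x = λ² - 18 - 14 = 100 - 32 ≡ 11; y = λ·(18 - 11) - 11 ≡ 2. → (11, 2)

(11, 2)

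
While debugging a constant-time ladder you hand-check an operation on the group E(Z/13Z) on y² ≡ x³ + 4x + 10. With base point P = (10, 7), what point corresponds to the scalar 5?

(0, 7)

Repeated addition: build up to 5P.
2P: tangent at (10, 7): λ = (3·10² + 4)/(2·7) ≡ 5/1. 1⁻¹ ≡ 1 (mod 13), so λ ≡ 5·1 ≡ 5.
  x = λ² - 10 - 10 = 25 - 20 ≡ 5; y = λ·(10 - 5) - 7 ≡ 5. → (5, 5)
3P: (5, 5) + (10, 7). λ = (7 - 5)/(10 - 5) ≡ 2/5 mod 13. 5⁻¹ ≡ 8 (mod 13), so λ ≡ 3.
  x = λ² - 5 - 10 = 9 - 15 ≡ 7; y = λ·(5 - 7) - 5 ≡ 2. → (7, 2)
4P: (7, 2) + (10, 7). λ = (7 - 2)/(10 - 7) ≡ 5/3 mod 13. 3⁻¹ ≡ 9 (mod 13) since 3·9 = 27 ≡ 1, so λ ≡ 6.
  x = λ² - 7 - 10 = 36 - 17 ≡ 6; y = λ·(7 - 6) - 2 ≡ 4. → (6, 4)
5P: (6, 4) + (10, 7). λ = (7 - 4)/(10 - 6) ≡ 3/4 mod 13. 4⁻¹ ≡ 10 (mod 13) since 4·10 = 40 ≡ 1, so λ ≡ 4.
  x = λ² - 6 - 10 = 16 - 16 ≡ 0; y = λ·(6 - 0) - 4 ≡ 7. → (0, 7)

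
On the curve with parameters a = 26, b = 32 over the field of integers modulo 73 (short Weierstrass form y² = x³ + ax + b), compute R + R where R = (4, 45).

(16, 23)

tangent at (4, 45): λ = (3·4² + 26)/(2·45) ≡ 1/17. 17⁻¹ ≡ 43 (mod 73), so λ ≡ 1·43 ≡ 43.
  x = λ² - 4 - 4 = 1849 - 8 ≡ 16; y = λ·(4 - 16) - 45 ≡ 23. → (16, 23)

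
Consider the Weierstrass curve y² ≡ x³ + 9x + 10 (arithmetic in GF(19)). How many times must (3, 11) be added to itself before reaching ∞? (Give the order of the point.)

11

2P: tangent at (3, 11): λ = (3·3² + 9)/(2·11) ≡ 17/3. 3⁻¹ ≡ 13 (mod 19) since 3·13 = 39 ≡ 1, so λ ≡ 17·13 ≡ 12.
  x = λ² - 3 - 3 = 144 - 6 ≡ 5; y = λ·(3 - 5) - 11 ≡ 3. → (5, 3)
3P: (5, 3) + (3, 11). λ = (11 - 3)/(3 - 5) ≡ 8/17 mod 19. 17⁻¹ ≡ 9 (mod 19), so λ ≡ 15.
  x = λ² - 5 - 3 = 225 - 8 ≡ 8; y = λ·(5 - 8) - 3 ≡ 9. → (8, 9)
4P: (8, 9) + (3, 11). λ = (11 - 9)/(3 - 8) ≡ 2/14 mod 19. 14⁻¹ ≡ 15 (mod 19), so λ ≡ 11.
  x = λ² - 8 - 3 = 121 - 11 ≡ 15; y = λ·(8 - 15) - 9 ≡ 9. → (15, 9)
5P: (15, 9) + (3, 11). λ = (11 - 9)/(3 - 15) ≡ 2/7 mod 19. 7⁻¹ ≡ 11 (mod 19) since 7·11 = 77 ≡ 1, so λ ≡ 3.
  x = λ² - 15 - 3 = 9 - 18 ≡ 10; y = λ·(15 - 10) - 9 ≡ 6. → (10, 6)
6P: (10, 6) + (3, 11). λ = (11 - 6)/(3 - 10) ≡ 5/12 mod 19. 12⁻¹ ≡ 8 (mod 19) since 12·8 = 96 ≡ 1, so λ ≡ 2.
  x = λ² - 10 - 3 = 4 - 13 ≡ 10; y = λ·(10 - 10) - 6 ≡ 13. → (10, 13)
7P: (10, 13) + (3, 11). λ = (11 - 13)/(3 - 10) ≡ 17/12 mod 19. 12⁻¹ ≡ 8 (mod 19), so λ ≡ 3.
  x = λ² - 10 - 3 = 9 - 13 ≡ 15; y = λ·(10 - 15) - 13 ≡ 10. → (15, 10)
8P: (15, 10) + (3, 11). λ = (11 - 10)/(3 - 15) ≡ 1/7 mod 19. 7⁻¹ ≡ 11 (mod 19), so λ ≡ 11.
  x = λ² - 15 - 3 = 121 - 18 ≡ 8; y = λ·(15 - 8) - 10 ≡ 10. → (8, 10)
9P: (8, 10) + (3, 11). λ = (11 - 10)/(3 - 8) ≡ 1/14 mod 19. 14⁻¹ ≡ 15 (mod 19), so λ ≡ 15.
  x = λ² - 8 - 3 = 225 - 11 ≡ 5; y = λ·(8 - 5) - 10 ≡ 16. → (5, 16)
10P: (5, 16) + (3, 11). λ = (11 - 16)/(3 - 5) ≡ 14/17 mod 19. 17⁻¹ ≡ 9 (mod 19) since 17·9 = 153 ≡ 1, so λ ≡ 12.
  x = λ² - 5 - 3 = 144 - 8 ≡ 3; y = λ·(5 - 3) - 16 ≡ 8. → (3, 8)
11P: (3, 8) + (3, 11): same x and y₁ ≡ -y₂, so the sum is ∞.
11P = ∞, so the order is 11.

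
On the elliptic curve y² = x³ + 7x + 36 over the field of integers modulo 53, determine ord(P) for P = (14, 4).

2P: tangent at (14, 4): λ = (3·14² + 7)/(2·4) ≡ 12/8. 8⁻¹ ≡ 20 (mod 53) since 8·20 = 160 ≡ 1, so λ ≡ 12·20 ≡ 28.
  x = λ² - 14 - 14 = 784 - 28 ≡ 14; y = λ·(14 - 14) - 4 ≡ 49. → (14, 49)
3P: (14, 49) + (14, 4): same x and y₁ ≡ -y₂, so the sum is the point at infinity.
3P = the point at infinity, so the order is 3.

3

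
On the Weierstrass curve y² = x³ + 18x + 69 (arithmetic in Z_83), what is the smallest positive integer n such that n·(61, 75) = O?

2P: tangent at (61, 75): λ = (3·61² + 18)/(2·75) ≡ 59/67. 67⁻¹ ≡ 57 (mod 83), so λ ≡ 59·57 ≡ 43.
  x = λ² - 61 - 61 = 1849 - 122 ≡ 67; y = λ·(61 - 67) - 75 ≡ 82. → (67, 82)
3P: (67, 82) + (61, 75). λ = (75 - 82)/(61 - 67) ≡ 76/77 mod 83. 77⁻¹ ≡ 69 (mod 83) since 77·69 = 5313 ≡ 1, so λ ≡ 15.
  x = λ² - 67 - 61 = 225 - 128 ≡ 14; y = λ·(67 - 14) - 82 ≡ 49. → (14, 49)
4P: (14, 49) + (61, 75). λ = (75 - 49)/(61 - 14) ≡ 26/47 mod 83. 47⁻¹ ≡ 53 (mod 83) since 47·53 = 2491 ≡ 1, so λ ≡ 50.
  x = λ² - 14 - 61 = 2500 - 75 ≡ 18; y = λ·(14 - 18) - 49 ≡ 0. → (18, 0)
5P: (18, 0) + (61, 75). λ = (75 - 0)/(61 - 18) ≡ 75/43 mod 83. 43⁻¹ ≡ 56 (mod 83), so λ ≡ 50.
  x = λ² - 18 - 61 = 2500 - 79 ≡ 14; y = λ·(18 - 14) - 0 ≡ 34. → (14, 34)
6P: (14, 34) + (61, 75). λ = (75 - 34)/(61 - 14) ≡ 41/47 mod 83. 47⁻¹ ≡ 53 (mod 83) since 47·53 = 2491 ≡ 1, so λ ≡ 15.
  x = λ² - 14 - 61 = 225 - 75 ≡ 67; y = λ·(14 - 67) - 34 ≡ 1. → (67, 1)
7P: (67, 1) + (61, 75). λ = (75 - 1)/(61 - 67) ≡ 74/77 mod 83. 77⁻¹ ≡ 69 (mod 83), so λ ≡ 43.
  x = λ² - 67 - 61 = 1849 - 128 ≡ 61; y = λ·(67 - 61) - 1 ≡ 8. → (61, 8)
8P: (61, 8) + (61, 75): same x and y₁ ≡ -y₂, so the sum is O.
8P = O, so the order is 8.

8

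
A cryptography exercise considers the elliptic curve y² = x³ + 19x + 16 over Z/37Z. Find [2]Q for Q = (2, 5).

(23, 15)

tangent at (2, 5): λ = (3·2² + 19)/(2·5) ≡ 31/10. 10⁻¹ ≡ 26 (mod 37), so λ ≡ 31·26 ≡ 29.
  x = λ² - 2 - 2 = 841 - 4 ≡ 23; y = λ·(2 - 23) - 5 ≡ 15. → (23, 15)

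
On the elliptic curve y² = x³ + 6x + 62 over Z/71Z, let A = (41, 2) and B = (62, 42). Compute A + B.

(41, 2) + (62, 42). λ = (42 - 2)/(62 - 41) ≡ 40/21 mod 71. 21⁻¹ ≡ 44 (mod 71), so λ ≡ 56.
  x = λ² - 41 - 62 = 3136 - 103 ≡ 51; y = λ·(41 - 51) - 2 ≡ 6. → (51, 6)

(51, 6)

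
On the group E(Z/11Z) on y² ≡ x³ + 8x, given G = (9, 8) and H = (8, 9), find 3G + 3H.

First 3G:
Repeated addition: build up to 3G.
2G: tangent at (9, 8): λ = (3·9² + 8)/(2·8) ≡ 9/5. 5⁻¹ ≡ 9 (mod 11) since 5·9 = 45 ≡ 1, so λ ≡ 9·9 ≡ 4.
  x = λ² - 9 - 9 = 16 - 18 ≡ 9; y = λ·(9 - 9) - 8 ≡ 3. → (9, 3)
3G: (9, 3) + (9, 8): same x and y₁ ≡ -y₂, so the sum is O.
3G = O.
Next 3H:
Repeated addition: build up to 3H.
2H: tangent at (8, 9): λ = (3·8² + 8)/(2·9) ≡ 2/7. 7⁻¹ ≡ 8 (mod 11), so λ ≡ 2·8 ≡ 5.
  x = λ² - 8 - 8 = 25 - 16 ≡ 9; y = λ·(8 - 9) - 9 ≡ 8. → (9, 8)
3H: (9, 8) + (8, 9). λ = (9 - 8)/(8 - 9) ≡ 1/10 mod 11. 10⁻¹ ≡ 10 (mod 11), so λ ≡ 10.
  x = λ² - 9 - 8 = 100 - 17 ≡ 6; y = λ·(9 - 6) - 8 ≡ 0. → (6, 0)
3H = (6, 0).
Finally 3G + 3H:
O + (6, 0) = (6, 0) (identity).

(6, 0)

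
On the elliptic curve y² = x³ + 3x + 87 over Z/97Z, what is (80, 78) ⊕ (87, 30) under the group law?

(80, 78) + (87, 30). λ = (30 - 78)/(87 - 80) ≡ 49/7 mod 97. 7⁻¹ ≡ 14 (mod 97), so λ ≡ 7.
  x = λ² - 80 - 87 = 49 - 167 ≡ 76; y = λ·(80 - 76) - 78 ≡ 47. → (76, 47)

(76, 47)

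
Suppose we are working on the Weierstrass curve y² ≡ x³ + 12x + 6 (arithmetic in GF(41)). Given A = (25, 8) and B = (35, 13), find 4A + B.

(29, 15)

First 4A:
Repeated addition: build up to 4A.
2A: tangent at (25, 8): λ = (3·25² + 12)/(2·8) ≡ 1/16. 16⁻¹ ≡ 18 (mod 41) since 16·18 = 288 ≡ 1, so λ ≡ 1·18 ≡ 18.
  x = λ² - 25 - 25 = 324 - 50 ≡ 28; y = λ·(25 - 28) - 8 ≡ 20. → (28, 20)
3A: (28, 20) + (25, 8). λ = (8 - 20)/(25 - 28) ≡ 29/38 mod 41. 38⁻¹ ≡ 27 (mod 41) since 38·27 = 1026 ≡ 1, so λ ≡ 4.
  x = λ² - 28 - 25 = 16 - 53 ≡ 4; y = λ·(28 - 4) - 20 ≡ 35. → (4, 35)
4A: (4, 35) + (25, 8). λ = (8 - 35)/(25 - 4) ≡ 14/21 mod 41. 21⁻¹ ≡ 2 (mod 41), so λ ≡ 28.
  x = λ² - 4 - 25 = 784 - 29 ≡ 17; y = λ·(4 - 17) - 35 ≡ 11. → (17, 11)
4A = (17, 11).
Finally 4A + B:
(17, 11) + (35, 13). λ = (13 - 11)/(35 - 17) ≡ 2/18 mod 41. 18⁻¹ ≡ 16 (mod 41), so λ ≡ 32.
  x = λ² - 17 - 35 = 1024 - 52 ≡ 29; y = λ·(17 - 29) - 11 ≡ 15. → (29, 15)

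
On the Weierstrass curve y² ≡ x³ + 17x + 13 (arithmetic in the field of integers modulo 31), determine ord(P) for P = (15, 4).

2P: tangent at (15, 4): λ = (3·15² + 17)/(2·4) ≡ 10/8. 8⁻¹ ≡ 4 (mod 31) since 8·4 = 32 ≡ 1, so λ ≡ 10·4 ≡ 9.
  x = λ² - 15 - 15 = 81 - 30 ≡ 20; y = λ·(15 - 20) - 4 ≡ 13. → (20, 13)
3P: (20, 13) + (15, 4). λ = (4 - 13)/(15 - 20) ≡ 22/26 mod 31. 26⁻¹ ≡ 6 (mod 31) since 26·6 = 156 ≡ 1, so λ ≡ 8.
  x = λ² - 20 - 15 = 64 - 35 ≡ 29; y = λ·(20 - 29) - 13 ≡ 8. → (29, 8)
4P: (29, 8) + (15, 4). λ = (4 - 8)/(15 - 29) ≡ 27/17 mod 31. 17⁻¹ ≡ 11 (mod 31), so λ ≡ 18.
  x = λ² - 29 - 15 = 324 - 44 ≡ 1; y = λ·(29 - 1) - 8 ≡ 0. → (1, 0)
5P: (1, 0) + (15, 4). λ = (4 - 0)/(15 - 1) ≡ 4/14 mod 31. 14⁻¹ ≡ 20 (mod 31) since 14·20 = 280 ≡ 1, so λ ≡ 18.
  x = λ² - 1 - 15 = 324 - 16 ≡ 29; y = λ·(1 - 29) - 0 ≡ 23. → (29, 23)
6P: (29, 23) + (15, 4). λ = (4 - 23)/(15 - 29) ≡ 12/17 mod 31. 17⁻¹ ≡ 11 (mod 31), so λ ≡ 8.
  x = λ² - 29 - 15 = 64 - 44 ≡ 20; y = λ·(29 - 20) - 23 ≡ 18. → (20, 18)
7P: (20, 18) + (15, 4). λ = (4 - 18)/(15 - 20) ≡ 17/26 mod 31. 26⁻¹ ≡ 6 (mod 31), so λ ≡ 9.
  x = λ² - 20 - 15 = 81 - 35 ≡ 15; y = λ·(20 - 15) - 18 ≡ 27. → (15, 27)
8P: (15, 27) + (15, 4): same x and y₁ ≡ -y₂, so the sum is ∞.
8P = ∞, so the order is 8.

8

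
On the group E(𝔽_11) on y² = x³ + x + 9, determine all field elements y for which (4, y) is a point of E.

0

x³ + 1x + 9 = 77 ≡ 0 (mod 11).
Only y = 0 satisfies y² ≡ 0.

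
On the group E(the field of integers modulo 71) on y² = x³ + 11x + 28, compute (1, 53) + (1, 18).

O

The two points share x = 1 and their y-coordinates satisfy 53 + 18 ≡ 0 (mod 71), so they are inverses. Their sum is the point at infinity.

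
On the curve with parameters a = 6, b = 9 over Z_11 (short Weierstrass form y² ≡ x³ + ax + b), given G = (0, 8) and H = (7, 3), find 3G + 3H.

First 3G:
Repeated addition: build up to 3G.
2G: tangent at (0, 8): λ = (3·0² + 6)/(2·8) ≡ 6/5. 5⁻¹ ≡ 9 (mod 11), so λ ≡ 6·9 ≡ 10.
  x = λ² - 0 - 0 = 100 - 0 ≡ 1; y = λ·(0 - 1) - 8 ≡ 4. → (1, 4)
3G: (1, 4) + (0, 8). λ = (8 - 4)/(0 - 1) ≡ 4/10 mod 11. 10⁻¹ ≡ 10 (mod 11), so λ ≡ 7.
  x = λ² - 1 - 0 = 49 - 1 ≡ 4; y = λ·(1 - 4) - 4 ≡ 8. → (4, 8)
3G = (4, 8).
Next 3H:
Repeated addition: build up to 3H.
2H: tangent at (7, 3): λ = (3·7² + 6)/(2·3) ≡ 10/6. 6⁻¹ ≡ 2 (mod 11) since 6·2 = 12 ≡ 1, so λ ≡ 10·2 ≡ 9.
  x = λ² - 7 - 7 = 81 - 14 ≡ 1; y = λ·(7 - 1) - 3 ≡ 7. → (1, 7)
3H: (1, 7) + (7, 3). λ = (3 - 7)/(7 - 1) ≡ 7/6 mod 11. 6⁻¹ ≡ 2 (mod 11), so λ ≡ 3.
  x = λ² - 1 - 7 = 9 - 8 ≡ 1; y = λ·(1 - 1) - 7 ≡ 4. → (1, 4)
3H = (1, 4).
Finally 3G + 3H:
(4, 8) + (1, 4). λ = (4 - 8)/(1 - 4) ≡ 7/8 mod 11. 8⁻¹ ≡ 7 (mod 11), so λ ≡ 5.
  x = λ² - 4 - 1 = 25 - 5 ≡ 9; y = λ·(4 - 9) - 8 ≡ 0. → (9, 0)

(9, 0)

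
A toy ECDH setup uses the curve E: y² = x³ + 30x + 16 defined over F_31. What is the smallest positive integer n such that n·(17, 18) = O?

2P: tangent at (17, 18): λ = (3·17² + 30)/(2·18) ≡ 29/5. 5⁻¹ ≡ 25 (mod 31), so λ ≡ 29·25 ≡ 12.
  x = λ² - 17 - 17 = 144 - 34 ≡ 17; y = λ·(17 - 17) - 18 ≡ 13. → (17, 13)
3P: (17, 13) + (17, 18): same x and y₁ ≡ -y₂, so the sum is O.
3P = O, so the order is 3.

3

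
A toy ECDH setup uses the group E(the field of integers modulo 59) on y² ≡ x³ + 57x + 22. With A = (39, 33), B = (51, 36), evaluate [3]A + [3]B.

(43, 41)

First 3A:
Repeated addition: build up to 3A.
2A: tangent at (39, 33): λ = (3·39² + 57)/(2·33) ≡ 18/7. 7⁻¹ ≡ 17 (mod 59), so λ ≡ 18·17 ≡ 11.
  x = λ² - 39 - 39 = 121 - 78 ≡ 43; y = λ·(39 - 43) - 33 ≡ 41. → (43, 41)
3A: (43, 41) + (39, 33). λ = (33 - 41)/(39 - 43) ≡ 51/55 mod 59. 55⁻¹ ≡ 44 (mod 59), so λ ≡ 2.
  x = λ² - 43 - 39 = 4 - 82 ≡ 40; y = λ·(43 - 40) - 41 ≡ 24. → (40, 24)
3A = (40, 24).
Next 3B:
Repeated addition: build up to 3B.
2B: tangent at (51, 36): λ = (3·51² + 57)/(2·36) ≡ 13/13. 13⁻¹ ≡ 50 (mod 59) since 13·50 = 650 ≡ 1, so λ ≡ 13·50 ≡ 1.
  x = λ² - 51 - 51 = 1 - 102 ≡ 17; y = λ·(51 - 17) - 36 ≡ 57. → (17, 57)
3B: (17, 57) + (51, 36). λ = (36 - 57)/(51 - 17) ≡ 38/34 mod 59. 34⁻¹ ≡ 33 (mod 59), so λ ≡ 15.
  x = λ² - 17 - 51 = 225 - 68 ≡ 39; y = λ·(17 - 39) - 57 ≡ 26. → (39, 26)
3B = (39, 26).
Finally 3A + 3B:
(40, 24) + (39, 26). λ = (26 - 24)/(39 - 40) ≡ 2/58 mod 59. 58⁻¹ ≡ 58 (mod 59), so λ ≡ 57.
  x = λ² - 40 - 39 = 3249 - 79 ≡ 43; y = λ·(40 - 43) - 24 ≡ 41. → (43, 41)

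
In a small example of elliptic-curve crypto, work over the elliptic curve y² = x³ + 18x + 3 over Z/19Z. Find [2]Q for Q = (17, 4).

tangent at (17, 4): λ = (3·17² + 18)/(2·4) ≡ 11/8. 8⁻¹ ≡ 12 (mod 19) since 8·12 = 96 ≡ 1, so λ ≡ 11·12 ≡ 18.
  x = λ² - 17 - 17 = 324 - 34 ≡ 5; y = λ·(17 - 5) - 4 ≡ 3. → (5, 3)

(5, 3)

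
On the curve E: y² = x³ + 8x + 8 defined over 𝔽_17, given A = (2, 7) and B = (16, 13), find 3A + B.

First 3A:
Repeated addition: build up to 3A.
2A: tangent at (2, 7): λ = (3·2² + 8)/(2·7) ≡ 3/14. 14⁻¹ ≡ 11 (mod 17), so λ ≡ 3·11 ≡ 16.
  x = λ² - 2 - 2 = 256 - 4 ≡ 14; y = λ·(2 - 14) - 7 ≡ 5. → (14, 5)
3A: (14, 5) + (2, 7). λ = (7 - 5)/(2 - 14) ≡ 2/5 mod 17. 5⁻¹ ≡ 7 (mod 17), so λ ≡ 14.
  x = λ² - 14 - 2 = 196 - 16 ≡ 10; y = λ·(14 - 10) - 5 ≡ 0. → (10, 0)
3A = (10, 0).
Finally 3A + B:
(10, 0) + (16, 13). λ = (13 - 0)/(16 - 10) ≡ 13/6 mod 17. 6⁻¹ ≡ 3 (mod 17), so λ ≡ 5.
  x = λ² - 10 - 16 = 25 - 26 ≡ 16; y = λ·(10 - 16) - 0 ≡ 4. → (16, 4)

(16, 4)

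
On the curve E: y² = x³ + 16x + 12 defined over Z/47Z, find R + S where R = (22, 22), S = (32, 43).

(43, 42)

(22, 22) + (32, 43). λ = (43 - 22)/(32 - 22) ≡ 21/10 mod 47. 10⁻¹ ≡ 33 (mod 47), so λ ≡ 35.
  x = λ² - 22 - 32 = 1225 - 54 ≡ 43; y = λ·(22 - 43) - 22 ≡ 42. → (43, 42)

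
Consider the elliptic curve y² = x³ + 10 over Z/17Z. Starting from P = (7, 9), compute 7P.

(11, 10)

Repeated addition: build up to 7P.
2P: tangent at (7, 9): λ = (3·7² + 0)/(2·9) ≡ 11/1. 1⁻¹ ≡ 1 (mod 17) since 1·1 = 1 ≡ 1, so λ ≡ 11·1 ≡ 11.
  x = λ² - 7 - 7 = 121 - 14 ≡ 5; y = λ·(7 - 5) - 9 ≡ 13. → (5, 13)
3P: (5, 13) + (7, 9). λ = (9 - 13)/(7 - 5) ≡ 13/2 mod 17. 2⁻¹ ≡ 9 (mod 17), so λ ≡ 15.
  x = λ² - 5 - 7 = 225 - 12 ≡ 9; y = λ·(5 - 9) - 13 ≡ 12. → (9, 12)
4P: (9, 12) + (7, 9). λ = (9 - 12)/(7 - 9) ≡ 14/15 mod 17. 15⁻¹ ≡ 8 (mod 17) since 15·8 = 120 ≡ 1, so λ ≡ 10.
  x = λ² - 9 - 7 = 100 - 16 ≡ 16; y = λ·(9 - 16) - 12 ≡ 3. → (16, 3)
5P: (16, 3) + (7, 9). λ = (9 - 3)/(7 - 16) ≡ 6/8 mod 17. 8⁻¹ ≡ 15 (mod 17), so λ ≡ 5.
  x = λ² - 16 - 7 = 25 - 23 ≡ 2; y = λ·(16 - 2) - 3 ≡ 16. → (2, 16)
6P: (2, 16) + (7, 9). λ = (9 - 16)/(7 - 2) ≡ 10/5 mod 17. 5⁻¹ ≡ 7 (mod 17) since 5·7 = 35 ≡ 1, so λ ≡ 2.
  x = λ² - 2 - 7 = 4 - 9 ≡ 12; y = λ·(2 - 12) - 16 ≡ 15. → (12, 15)
7P: (12, 15) + (7, 9). λ = (9 - 15)/(7 - 12) ≡ 11/12 mod 17. 12⁻¹ ≡ 10 (mod 17), so λ ≡ 8.
  x = λ² - 12 - 7 = 64 - 19 ≡ 11; y = λ·(12 - 11) - 15 ≡ 10. → (11, 10)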